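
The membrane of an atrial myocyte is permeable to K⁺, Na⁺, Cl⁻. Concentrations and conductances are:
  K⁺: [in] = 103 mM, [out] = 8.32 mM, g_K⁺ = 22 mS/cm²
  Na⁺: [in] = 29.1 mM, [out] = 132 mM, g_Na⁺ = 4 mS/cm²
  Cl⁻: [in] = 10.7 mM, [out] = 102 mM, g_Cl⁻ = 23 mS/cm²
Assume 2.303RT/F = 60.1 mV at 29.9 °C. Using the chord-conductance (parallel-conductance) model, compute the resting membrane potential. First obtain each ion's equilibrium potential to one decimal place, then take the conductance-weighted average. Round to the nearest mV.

E_K⁺ = (60.1/1)·log₁₀(8.32/103) = -65.7 mV
E_Na⁺ = (60.1/1)·log₁₀(132/29.1) = 39.5 mV
E_Cl⁻ = (60.1/-1)·log₁₀(102/10.7) = -58.9 mV
Vm = (Σ gᵢEᵢ)/(Σ gᵢ) = (22·-65.7 + 4·39.5 + 23·-58.9) / (22 + 4 + 23)
= -2642.10 / 49 = -53.92 mV

-54 mV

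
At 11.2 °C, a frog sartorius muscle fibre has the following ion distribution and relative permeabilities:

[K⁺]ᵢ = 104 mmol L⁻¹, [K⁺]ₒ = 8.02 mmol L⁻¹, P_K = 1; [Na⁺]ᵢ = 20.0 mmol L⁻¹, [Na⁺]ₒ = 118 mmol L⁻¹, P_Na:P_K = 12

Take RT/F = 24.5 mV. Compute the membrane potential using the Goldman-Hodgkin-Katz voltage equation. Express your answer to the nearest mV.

Vm = 24.5 · ln[(Σ P·[cation]ₒ + Σ P·[anion]ᵢ) / (Σ P·[cation]ᵢ + Σ P·[anion]ₒ)]
Numerator = 1×8.02 + 12×118 = 1424
Denominator = 1×104 + 12×20.0 = 344
Vm = 24.5 · ln(4.1396) = 24.5 × (1.4206) = 34.80 mV

35 mV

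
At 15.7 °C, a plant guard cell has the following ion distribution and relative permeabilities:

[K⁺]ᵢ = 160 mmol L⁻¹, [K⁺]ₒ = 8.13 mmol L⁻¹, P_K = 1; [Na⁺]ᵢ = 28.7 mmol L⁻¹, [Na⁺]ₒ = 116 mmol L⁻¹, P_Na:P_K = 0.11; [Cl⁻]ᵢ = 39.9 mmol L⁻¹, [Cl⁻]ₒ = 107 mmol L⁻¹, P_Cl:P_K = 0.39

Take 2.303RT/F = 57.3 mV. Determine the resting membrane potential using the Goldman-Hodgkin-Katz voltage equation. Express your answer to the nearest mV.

Vm = 57.3 · log₁₀[(Σ P·[cation]ₒ + Σ P·[anion]ᵢ) / (Σ P·[cation]ᵢ + Σ P·[anion]ₒ)]
Numerator = 1×8.13 + 0.11×116 + 0.39×39.9 = 36.45
Denominator = 1×160 + 0.11×28.7 + 0.39×107 = 204.9
Vm = 57.3 · log₁₀(0.17791) = 57.3 × (-0.7498) = -42.96 mV

-43 mV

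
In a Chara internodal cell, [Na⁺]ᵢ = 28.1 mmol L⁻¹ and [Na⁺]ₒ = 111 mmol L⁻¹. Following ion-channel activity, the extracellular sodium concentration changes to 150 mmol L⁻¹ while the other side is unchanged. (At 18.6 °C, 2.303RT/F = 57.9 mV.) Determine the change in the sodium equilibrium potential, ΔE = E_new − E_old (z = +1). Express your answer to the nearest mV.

8 mV

E_old = (57.9/1)·log₁₀(111/28.1) = 34.54 mV
E_new = (57.9/1)·log₁₀(150/28.1) = 42.12 mV
ΔE = 42.12 − (34.54) = 7.57 mV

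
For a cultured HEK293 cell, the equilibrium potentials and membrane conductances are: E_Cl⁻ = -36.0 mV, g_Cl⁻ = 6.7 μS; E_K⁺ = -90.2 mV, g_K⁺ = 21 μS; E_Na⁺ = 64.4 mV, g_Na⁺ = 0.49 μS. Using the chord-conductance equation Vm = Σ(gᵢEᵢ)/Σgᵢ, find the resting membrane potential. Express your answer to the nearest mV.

Σ gᵢEᵢ = 6.7·(-36.0) + 21·(-90.2) + 0.49·(64.4) = -2103.84
Σ gᵢ = 6.7 + 21 + 0.49 = 28.19
Vm = -2103.84 / 28.19 = -74.63 mV

-75 mV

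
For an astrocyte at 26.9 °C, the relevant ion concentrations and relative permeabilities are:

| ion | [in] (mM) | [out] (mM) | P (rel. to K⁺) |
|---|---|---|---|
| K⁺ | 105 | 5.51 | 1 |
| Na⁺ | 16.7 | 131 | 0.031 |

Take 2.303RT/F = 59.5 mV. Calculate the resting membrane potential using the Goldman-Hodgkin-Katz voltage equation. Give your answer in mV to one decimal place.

Vm = 59.5 · log₁₀[(Σ P·[cation]ₒ + Σ P·[anion]ᵢ) / (Σ P·[cation]ᵢ + Σ P·[anion]ₒ)]
Numerator = 1×5.51 + 0.031×131 = 9.571
Denominator = 1×105 + 0.031×16.7 = 105.5
Vm = 59.5 · log₁₀(0.090705) = 59.5 × (-1.0424) = -62.02 mV

-62.0 mV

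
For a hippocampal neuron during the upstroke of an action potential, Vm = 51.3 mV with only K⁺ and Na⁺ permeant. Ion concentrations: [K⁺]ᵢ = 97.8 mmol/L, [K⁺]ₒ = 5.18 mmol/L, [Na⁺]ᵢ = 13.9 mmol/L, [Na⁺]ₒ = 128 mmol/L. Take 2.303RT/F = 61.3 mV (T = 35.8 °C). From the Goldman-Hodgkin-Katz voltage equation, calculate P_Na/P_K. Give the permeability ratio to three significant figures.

20.5

Let α = P_Na/P_K. GHK: Vm = 61.3·log₁₀[(Kₒ + α·Naₒ)/(Kᵢ + α·Naᵢ)].
10^(Vm/61.3) = 10^(51.3/61.3) = 6.8686
So 6.8686·(Kᵢ + α·Naᵢ) = Kₒ + α·Naₒ → α = (6.8686·97.8 − 5.18) / (128.0 − 6.8686·13.9)
α = (671.7 − 5.18) / (128.0 − 95.47) = 666.6/32.53 = 20.49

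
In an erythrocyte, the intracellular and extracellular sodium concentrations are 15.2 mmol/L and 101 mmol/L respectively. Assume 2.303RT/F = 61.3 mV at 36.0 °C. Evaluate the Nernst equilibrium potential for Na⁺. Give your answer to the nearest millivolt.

E = (61.3/z) · log₁₀([Na⁺]_out/[Na⁺]_in) with z = +1.
= (61.3/1) · log₁₀(101/15.2) = 61.30 · log₁₀(6.645)
= 61.30 · (0.8225) = 50.42 mV

50 mV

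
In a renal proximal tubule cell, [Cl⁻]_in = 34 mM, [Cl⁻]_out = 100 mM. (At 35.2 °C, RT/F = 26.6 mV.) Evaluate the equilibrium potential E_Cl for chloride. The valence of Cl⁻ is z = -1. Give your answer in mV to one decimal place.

E = (26.6/z) · ln([Cl⁻]_out/[Cl⁻]_in) with z = -1.
For an anion, dividing by z = -1 reverses the sign.
= (26.6/-1) · ln(100/34) = -26.60 · ln(2.941)
= -26.60 · (1.0788) = -28.70 mV

-28.7 mV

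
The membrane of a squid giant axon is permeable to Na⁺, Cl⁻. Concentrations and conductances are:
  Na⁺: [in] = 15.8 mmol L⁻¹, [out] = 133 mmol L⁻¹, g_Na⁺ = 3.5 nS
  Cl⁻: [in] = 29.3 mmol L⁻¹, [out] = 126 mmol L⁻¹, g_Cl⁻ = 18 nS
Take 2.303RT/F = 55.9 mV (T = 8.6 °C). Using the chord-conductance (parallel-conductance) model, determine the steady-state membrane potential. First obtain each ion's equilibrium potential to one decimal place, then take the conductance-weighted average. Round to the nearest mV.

E_Na⁺ = (55.9/1)·log₁₀(133/15.8) = 51.7 mV
E_Cl⁻ = (55.9/-1)·log₁₀(126/29.3) = -35.4 mV
Vm = (Σ gᵢEᵢ)/(Σ gᵢ) = (3.5·51.7 + 18·-35.4) / (3.5 + 18)
= -456.25 / 21.5 = -21.22 mV

-21 mV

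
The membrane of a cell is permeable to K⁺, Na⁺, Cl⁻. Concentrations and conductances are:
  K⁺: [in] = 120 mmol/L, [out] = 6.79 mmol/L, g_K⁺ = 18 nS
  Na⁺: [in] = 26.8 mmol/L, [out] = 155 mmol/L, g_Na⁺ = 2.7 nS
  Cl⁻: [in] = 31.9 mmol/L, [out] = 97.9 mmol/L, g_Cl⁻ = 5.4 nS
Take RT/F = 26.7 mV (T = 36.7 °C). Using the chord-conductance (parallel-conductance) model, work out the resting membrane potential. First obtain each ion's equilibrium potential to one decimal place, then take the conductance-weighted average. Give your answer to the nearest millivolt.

E_K⁺ = (26.7/1)·ln(6.79/120) = -76.7 mV
E_Na⁺ = (26.7/1)·ln(155/26.8) = 46.9 mV
E_Cl⁻ = (26.7/-1)·ln(97.9/31.9) = -29.9 mV
Vm = (Σ gᵢEᵢ)/(Σ gᵢ) = (18·-76.7 + 2.7·46.9 + 5.4·-29.9) / (18 + 2.7 + 5.4)
= -1415.43 / 26.1 = -54.23 mV

-54 mV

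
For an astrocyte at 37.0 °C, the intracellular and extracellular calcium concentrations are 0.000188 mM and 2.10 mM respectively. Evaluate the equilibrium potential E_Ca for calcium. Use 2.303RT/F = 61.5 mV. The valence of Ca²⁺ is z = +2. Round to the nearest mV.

E = (61.5/z) · log₁₀([Ca²⁺]_out/[Ca²⁺]_in) with z = +2.
= (61.5/2) · log₁₀(2.10/0.000188) = 30.75 · log₁₀(1.117e+04)
= 30.75 · (4.0481) = 124.48 mV

124 mV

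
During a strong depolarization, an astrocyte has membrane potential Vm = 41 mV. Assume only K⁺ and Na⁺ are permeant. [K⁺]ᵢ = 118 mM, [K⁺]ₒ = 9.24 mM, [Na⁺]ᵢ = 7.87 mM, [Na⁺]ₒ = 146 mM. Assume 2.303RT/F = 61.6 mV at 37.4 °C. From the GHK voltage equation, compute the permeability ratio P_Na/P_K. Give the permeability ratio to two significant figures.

4.9

Let α = P_Na/P_K. GHK: Vm = 61.6·log₁₀[(Kₒ + α·Naₒ)/(Kᵢ + α·Naᵢ)].
10^(Vm/61.6) = 10^(41.0/61.6) = 4.63
So 4.63·(Kᵢ + α·Naᵢ) = Kₒ + α·Naₒ → α = (4.63·118.0 − 9.24) / (146.0 − 4.63·7.87)
α = (546.3 − 9.24) / (146.0 − 36.44) = 537.1/109.6 = 4.902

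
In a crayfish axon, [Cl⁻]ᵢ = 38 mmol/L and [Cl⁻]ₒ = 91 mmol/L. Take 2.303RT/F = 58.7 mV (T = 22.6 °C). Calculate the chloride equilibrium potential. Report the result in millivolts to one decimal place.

E = (58.7/z) · log₁₀([Cl⁻]_out/[Cl⁻]_in) with z = -1.
For an anion, dividing by z = -1 reverses the sign.
= (58.7/-1) · log₁₀(91/38) = -58.70 · log₁₀(2.395)
= -58.70 · (0.3793) = -22.26 mV

-22.3 mV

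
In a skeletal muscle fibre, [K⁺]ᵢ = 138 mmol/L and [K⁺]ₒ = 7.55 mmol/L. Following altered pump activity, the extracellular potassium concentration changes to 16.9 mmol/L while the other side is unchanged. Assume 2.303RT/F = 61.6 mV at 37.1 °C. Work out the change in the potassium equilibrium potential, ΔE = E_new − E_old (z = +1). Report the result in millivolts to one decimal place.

21.6 mV

E_old = (61.6/1)·log₁₀(7.55/138) = -77.74 mV
E_new = (61.6/1)·log₁₀(16.9/138) = -56.18 mV
ΔE = -56.18 − (-77.74) = 21.56 mV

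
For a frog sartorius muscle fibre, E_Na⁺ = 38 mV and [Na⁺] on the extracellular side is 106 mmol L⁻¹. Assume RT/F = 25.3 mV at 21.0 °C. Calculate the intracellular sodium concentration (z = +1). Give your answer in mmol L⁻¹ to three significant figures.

23.6 mmol L⁻¹

Nernst: E = (25.3/1) · ln([out]/[in]), so ln([out]/[in]) = 38.0 × 1 / 25.3 = 1.5020.
[out]/[in] = e^(1.5020) = 4.491.
[in] = 106 / 4.491 = 23.61 mmol L⁻¹.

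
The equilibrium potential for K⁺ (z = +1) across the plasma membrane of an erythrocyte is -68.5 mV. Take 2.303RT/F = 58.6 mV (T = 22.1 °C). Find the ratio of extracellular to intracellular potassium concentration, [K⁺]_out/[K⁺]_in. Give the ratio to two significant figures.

log₁₀([out]/[in]) = E·z/(58.6) = -68.5 × 1 / 58.6 = -1.1689
[out]/[in] = 10^(-1.1689) = 0.06777

0.068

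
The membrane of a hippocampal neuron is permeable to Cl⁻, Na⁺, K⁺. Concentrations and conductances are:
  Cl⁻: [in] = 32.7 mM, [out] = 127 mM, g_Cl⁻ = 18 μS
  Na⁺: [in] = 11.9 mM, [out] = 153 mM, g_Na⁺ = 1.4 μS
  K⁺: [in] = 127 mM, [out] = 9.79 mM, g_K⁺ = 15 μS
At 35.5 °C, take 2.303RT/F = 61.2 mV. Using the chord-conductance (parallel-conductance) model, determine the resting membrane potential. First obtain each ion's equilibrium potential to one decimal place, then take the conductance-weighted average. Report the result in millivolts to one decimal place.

E_Cl⁻ = (61.2/-1)·log₁₀(127/32.7) = -36.1 mV
E_Na⁺ = (61.2/1)·log₁₀(153/11.9) = 67.9 mV
E_K⁺ = (61.2/1)·log₁₀(9.79/127) = -68.1 mV
Vm = (Σ gᵢEᵢ)/(Σ gᵢ) = (18·-36.1 + 1.4·67.9 + 15·-68.1) / (18 + 1.4 + 15)
= -1576.24 / 34.4 = -45.82 mV

-45.8 mV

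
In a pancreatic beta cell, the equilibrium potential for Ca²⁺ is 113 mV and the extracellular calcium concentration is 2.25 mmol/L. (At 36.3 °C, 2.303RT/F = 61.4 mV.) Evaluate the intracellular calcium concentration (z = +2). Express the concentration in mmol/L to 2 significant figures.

Nernst: E = (61.4/2) · log₁₀([out]/[in]), so log₁₀([out]/[in]) = 113.0 × 2 / 61.4 = 3.6808.
[out]/[in] = 10^(3.6808) = 4795.
[in] = 2.25 / 4795 = 0.0004692 mmol/L.

0.00047 mmol/L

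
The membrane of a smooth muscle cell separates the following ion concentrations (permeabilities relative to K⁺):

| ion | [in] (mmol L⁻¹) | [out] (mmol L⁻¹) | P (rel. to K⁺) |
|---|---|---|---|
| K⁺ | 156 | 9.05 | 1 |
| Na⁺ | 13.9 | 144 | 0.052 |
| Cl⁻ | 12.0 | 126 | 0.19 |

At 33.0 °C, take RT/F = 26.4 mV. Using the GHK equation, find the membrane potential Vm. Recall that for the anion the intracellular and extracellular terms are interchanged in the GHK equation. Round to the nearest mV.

-60 mV

Vm = 26.4 · ln[(Σ P·[cation]ₒ + Σ P·[anion]ᵢ) / (Σ P·[cation]ᵢ + Σ P·[anion]ₒ)]
Numerator = 1×9.05 + 0.052×144 + 0.19×12.0 = 18.82
Denominator = 1×156 + 0.052×13.9 + 0.19×126 = 180.7
Vm = 26.4 · ln(0.10416) = 26.4 × (-2.2618) = -59.71 mV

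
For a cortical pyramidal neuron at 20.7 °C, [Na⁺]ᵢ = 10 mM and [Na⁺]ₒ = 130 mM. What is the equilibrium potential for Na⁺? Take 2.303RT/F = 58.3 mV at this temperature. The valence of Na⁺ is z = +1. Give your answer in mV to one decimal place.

E = (58.3/z) · log₁₀([Na⁺]_out/[Na⁺]_in) with z = +1.
= (58.3/1) · log₁₀(130/10) = 58.30 · log₁₀(13)
= 58.30 · (1.1139) = 64.94 mV

64.9 mV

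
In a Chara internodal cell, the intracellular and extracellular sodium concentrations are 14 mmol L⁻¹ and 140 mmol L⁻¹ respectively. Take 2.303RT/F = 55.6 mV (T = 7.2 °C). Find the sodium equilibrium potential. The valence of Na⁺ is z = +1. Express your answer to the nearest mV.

E = (55.6/z) · log₁₀([Na⁺]_out/[Na⁺]_in) with z = +1.
= (55.6/1) · log₁₀(140/14) = 55.60 · log₁₀(10)
= 55.60 · (1.0000) = 55.60 mV

56 mV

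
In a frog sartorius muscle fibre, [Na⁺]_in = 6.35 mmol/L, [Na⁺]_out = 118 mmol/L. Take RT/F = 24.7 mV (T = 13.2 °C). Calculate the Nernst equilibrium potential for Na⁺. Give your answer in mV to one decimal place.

E = (24.7/z) · ln([Na⁺]_out/[Na⁺]_in) with z = +1.
= (24.7/1) · ln(118/6.35) = 24.70 · ln(18.58)
= 24.70 · (2.9222) = 72.18 mV

72.2 mV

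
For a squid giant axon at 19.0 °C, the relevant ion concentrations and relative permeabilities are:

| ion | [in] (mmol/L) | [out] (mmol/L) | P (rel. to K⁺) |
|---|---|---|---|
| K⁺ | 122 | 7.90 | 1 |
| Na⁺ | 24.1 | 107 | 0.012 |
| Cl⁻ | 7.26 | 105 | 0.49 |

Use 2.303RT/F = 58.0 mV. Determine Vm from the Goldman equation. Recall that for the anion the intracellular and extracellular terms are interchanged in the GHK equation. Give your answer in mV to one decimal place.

Vm = 58.0 · log₁₀[(Σ P·[cation]ₒ + Σ P·[anion]ᵢ) / (Σ P·[cation]ᵢ + Σ P·[anion]ₒ)]
Numerator = 1×7.90 + 0.012×107 + 0.49×7.26 = 12.74
Denominator = 1×122 + 0.012×24.1 + 0.49×105 = 173.7
Vm = 58.0 · log₁₀(0.073336) = 58.0 × (-1.1347) = -65.81 mV

-65.8 mV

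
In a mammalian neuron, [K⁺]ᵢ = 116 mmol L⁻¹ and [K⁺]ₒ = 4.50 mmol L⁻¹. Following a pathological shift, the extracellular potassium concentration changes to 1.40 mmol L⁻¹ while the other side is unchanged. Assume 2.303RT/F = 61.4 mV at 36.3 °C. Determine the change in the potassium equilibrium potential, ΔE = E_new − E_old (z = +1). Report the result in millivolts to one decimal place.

E_old = (61.4/1)·log₁₀(4.50/116) = -86.65 mV
E_new = (61.4/1)·log₁₀(1.40/116) = -117.79 mV
ΔE = -117.79 − (-86.65) = -31.13 mV

-31.1 mV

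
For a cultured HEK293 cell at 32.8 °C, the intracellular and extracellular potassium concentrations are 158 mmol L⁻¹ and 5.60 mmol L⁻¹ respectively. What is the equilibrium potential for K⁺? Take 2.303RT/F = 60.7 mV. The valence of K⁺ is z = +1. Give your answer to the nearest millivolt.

-88 mV

E = (60.7/z) · log₁₀([K⁺]_out/[K⁺]_in) with z = +1.
= (60.7/1) · log₁₀(5.60/158) = 60.70 · log₁₀(0.03544)
= 60.70 · (-1.4505) = -88.04 mV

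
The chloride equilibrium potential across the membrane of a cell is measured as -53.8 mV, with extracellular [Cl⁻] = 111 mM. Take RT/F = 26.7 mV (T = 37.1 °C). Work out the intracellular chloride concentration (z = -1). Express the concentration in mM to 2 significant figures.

15 mM

Nernst: E = (26.7/-1) · ln([out]/[in]), so ln([out]/[in]) = -53.8 × -1 / 26.7 = 2.0150.
[out]/[in] = e^(2.0150) = 7.501.
[in] = 111 / 7.501 = 14.8 mM.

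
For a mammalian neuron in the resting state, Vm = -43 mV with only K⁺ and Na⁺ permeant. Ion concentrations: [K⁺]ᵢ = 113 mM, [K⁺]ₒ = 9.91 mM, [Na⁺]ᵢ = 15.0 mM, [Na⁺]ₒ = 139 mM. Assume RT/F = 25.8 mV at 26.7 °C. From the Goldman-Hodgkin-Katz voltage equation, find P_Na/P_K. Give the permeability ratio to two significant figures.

Let α = P_Na/P_K. GHK: Vm = 25.8·ln[(Kₒ + α·Naₒ)/(Kᵢ + α·Naᵢ)].
e^(Vm/25.8) = e^(-43.0/25.8) = 0.18888
So 0.18888·(Kᵢ + α·Naᵢ) = Kₒ + α·Naₒ → α = (0.18888·113.0 − 9.91) / (139.0 − 0.18888·15.0)
α = (21.34 − 9.91) / (139.0 − 2.833) = 11.43/136.2 = 0.08396

0.084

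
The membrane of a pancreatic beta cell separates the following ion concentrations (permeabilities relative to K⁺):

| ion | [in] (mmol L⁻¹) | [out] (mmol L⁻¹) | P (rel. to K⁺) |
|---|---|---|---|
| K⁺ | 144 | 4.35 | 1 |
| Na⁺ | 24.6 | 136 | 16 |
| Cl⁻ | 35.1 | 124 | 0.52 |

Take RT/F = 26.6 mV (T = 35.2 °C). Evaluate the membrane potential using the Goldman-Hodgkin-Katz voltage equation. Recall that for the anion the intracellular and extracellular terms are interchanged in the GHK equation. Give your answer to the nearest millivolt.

34 mV

Vm = 26.6 · ln[(Σ P·[cation]ₒ + Σ P·[anion]ᵢ) / (Σ P·[cation]ᵢ + Σ P·[anion]ₒ)]
Numerator = 1×4.35 + 16×136 + 0.52×35.1 = 2199
Denominator = 1×144 + 16×24.6 + 0.52×124 = 602.1
Vm = 26.6 · ln(3.6517) = 26.6 × (1.2952) = 34.45 mV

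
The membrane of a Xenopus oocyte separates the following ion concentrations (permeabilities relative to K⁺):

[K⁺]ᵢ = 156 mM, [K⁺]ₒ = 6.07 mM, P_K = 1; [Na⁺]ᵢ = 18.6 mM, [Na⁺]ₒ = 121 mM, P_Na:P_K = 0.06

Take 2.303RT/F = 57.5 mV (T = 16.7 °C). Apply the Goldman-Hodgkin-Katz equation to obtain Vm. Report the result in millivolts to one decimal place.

-61.6 mV

Vm = 57.5 · log₁₀[(Σ P·[cation]ₒ + Σ P·[anion]ᵢ) / (Σ P·[cation]ᵢ + Σ P·[anion]ₒ)]
Numerator = 1×6.07 + 0.06×121 = 13.33
Denominator = 1×156 + 0.06×18.6 = 157.1
Vm = 57.5 · log₁₀(0.084842) = 57.5 × (-1.0714) = -61.60 mV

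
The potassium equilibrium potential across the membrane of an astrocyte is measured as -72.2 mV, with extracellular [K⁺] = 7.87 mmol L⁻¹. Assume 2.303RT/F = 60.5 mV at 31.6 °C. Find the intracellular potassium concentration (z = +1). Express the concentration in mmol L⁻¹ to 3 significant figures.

123 mmol L⁻¹

Nernst: E = (60.5/1) · log₁₀([out]/[in]), so log₁₀([out]/[in]) = -72.2 × 1 / 60.5 = -1.1934.
[out]/[in] = 10^(-1.1934) = 0.06406.
[in] = 7.87 / 0.06406 = 122.8 mmol L⁻¹.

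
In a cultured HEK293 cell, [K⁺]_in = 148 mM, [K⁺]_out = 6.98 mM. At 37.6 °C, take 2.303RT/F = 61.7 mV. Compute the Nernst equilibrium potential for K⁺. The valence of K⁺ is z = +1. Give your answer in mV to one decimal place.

E = (61.7/z) · log₁₀([K⁺]_out/[K⁺]_in) with z = +1.
= (61.7/1) · log₁₀(6.98/148) = 61.70 · log₁₀(0.04716)
= 61.70 · (-1.3264) = -81.84 mV

-81.8 mV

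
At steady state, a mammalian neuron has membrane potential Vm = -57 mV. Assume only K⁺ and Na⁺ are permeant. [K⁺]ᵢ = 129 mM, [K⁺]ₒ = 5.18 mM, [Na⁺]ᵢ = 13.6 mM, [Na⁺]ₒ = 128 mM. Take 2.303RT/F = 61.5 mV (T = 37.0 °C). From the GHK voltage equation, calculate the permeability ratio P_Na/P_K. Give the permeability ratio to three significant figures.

0.0798

Let α = P_Na/P_K. GHK: Vm = 61.5·log₁₀[(Kₒ + α·Naₒ)/(Kᵢ + α·Naᵢ)].
10^(Vm/61.5) = 10^(-57.0/61.5) = 0.11835
So 0.11835·(Kᵢ + α·Naᵢ) = Kₒ + α·Naₒ → α = (0.11835·129.0 − 5.18) / (128.0 − 0.11835·13.6)
α = (15.27 − 5.18) / (128.0 − 1.61) = 10.09/126.4 = 0.07981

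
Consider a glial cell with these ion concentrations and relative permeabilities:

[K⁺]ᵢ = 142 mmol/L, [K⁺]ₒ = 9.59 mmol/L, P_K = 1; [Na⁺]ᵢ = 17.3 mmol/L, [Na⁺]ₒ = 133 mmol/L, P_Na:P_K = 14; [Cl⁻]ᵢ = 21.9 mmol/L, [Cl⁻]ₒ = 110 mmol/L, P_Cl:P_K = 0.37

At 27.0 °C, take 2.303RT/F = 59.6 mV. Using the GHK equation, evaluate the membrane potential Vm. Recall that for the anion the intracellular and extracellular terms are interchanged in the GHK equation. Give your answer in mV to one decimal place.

38.5 mV

Vm = 59.6 · log₁₀[(Σ P·[cation]ₒ + Σ P·[anion]ᵢ) / (Σ P·[cation]ᵢ + Σ P·[anion]ₒ)]
Numerator = 1×9.59 + 14×133 + 0.37×21.9 = 1880
Denominator = 1×142 + 14×17.3 + 0.37×110 = 424.9
Vm = 59.6 · log₁₀(4.4238) = 59.6 × (0.6458) = 38.49 mV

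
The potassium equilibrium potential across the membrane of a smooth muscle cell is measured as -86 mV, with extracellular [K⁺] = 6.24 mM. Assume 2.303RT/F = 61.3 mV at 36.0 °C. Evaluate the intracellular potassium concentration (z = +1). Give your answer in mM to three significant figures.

158 mM

Nernst: E = (61.3/1) · log₁₀([out]/[in]), so log₁₀([out]/[in]) = -86.0 × 1 / 61.3 = -1.4029.
[out]/[in] = 10^(-1.4029) = 0.03954.
[in] = 6.24 / 0.03954 = 157.8 mM.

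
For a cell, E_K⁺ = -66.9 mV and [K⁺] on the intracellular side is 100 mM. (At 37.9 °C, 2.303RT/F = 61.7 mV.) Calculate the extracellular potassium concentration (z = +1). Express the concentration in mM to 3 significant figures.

8.24 mM

Nernst: E = (61.7/1) · log₁₀([out]/[in]), so log₁₀([out]/[in]) = -66.9 × 1 / 61.7 = -1.0843.
[out]/[in] = 10^(-1.0843) = 0.08236.
[out] = 0.08236 × 100 = 8.236 mM.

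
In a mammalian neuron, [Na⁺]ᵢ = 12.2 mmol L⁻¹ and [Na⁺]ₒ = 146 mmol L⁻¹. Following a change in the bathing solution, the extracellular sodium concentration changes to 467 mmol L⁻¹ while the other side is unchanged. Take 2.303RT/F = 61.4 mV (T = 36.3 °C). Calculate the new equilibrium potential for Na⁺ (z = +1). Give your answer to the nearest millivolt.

97 mV

After the shift: [Na⁺]_out = 467, [Na⁺]_in = 12.2 mmol L⁻¹.
E_new = (61.4/1)·log₁₀(467/12.2) = 61.40 · (1.5830) = 97.19 mV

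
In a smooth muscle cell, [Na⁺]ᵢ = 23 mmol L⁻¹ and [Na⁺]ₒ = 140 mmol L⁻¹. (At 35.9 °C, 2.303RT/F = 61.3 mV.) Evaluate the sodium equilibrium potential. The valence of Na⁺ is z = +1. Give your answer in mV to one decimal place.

E = (61.3/z) · log₁₀([Na⁺]_out/[Na⁺]_in) with z = +1.
= (61.3/1) · log₁₀(140/23) = 61.30 · log₁₀(6.087)
= 61.30 · (0.7844) = 48.08 mV

48.1 mV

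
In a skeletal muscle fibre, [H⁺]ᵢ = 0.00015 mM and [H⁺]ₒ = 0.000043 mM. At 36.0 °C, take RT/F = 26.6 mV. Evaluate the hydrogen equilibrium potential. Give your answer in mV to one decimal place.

-33.2 mV

E = (26.6/z) · ln([H⁺]_out/[H⁺]_in) with z = +1.
= (26.6/1) · ln(0.000043/0.00015) = 26.60 · ln(0.2867)
= 26.60 · (-1.2494) = -33.23 mV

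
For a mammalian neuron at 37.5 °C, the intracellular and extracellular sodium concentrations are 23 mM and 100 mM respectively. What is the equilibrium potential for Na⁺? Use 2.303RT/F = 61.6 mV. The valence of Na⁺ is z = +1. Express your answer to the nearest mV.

E = (61.6/z) · log₁₀([Na⁺]_out/[Na⁺]_in) with z = +1.
= (61.6/1) · log₁₀(100/23) = 61.60 · log₁₀(4.348)
= 61.60 · (0.6383) = 39.32 mV

39 mV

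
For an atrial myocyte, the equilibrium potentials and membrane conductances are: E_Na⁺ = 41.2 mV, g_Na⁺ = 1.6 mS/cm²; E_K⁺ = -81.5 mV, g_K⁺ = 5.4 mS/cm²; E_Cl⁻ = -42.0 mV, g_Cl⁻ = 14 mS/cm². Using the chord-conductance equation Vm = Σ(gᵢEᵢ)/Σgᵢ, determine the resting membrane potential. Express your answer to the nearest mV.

-46 mV

Σ gᵢEᵢ = 1.6·(41.2) + 5.4·(-81.5) + 14·(-42.0) = -962.18
Σ gᵢ = 1.6 + 5.4 + 14 = 21
Vm = -962.18 / 21 = -45.82 mV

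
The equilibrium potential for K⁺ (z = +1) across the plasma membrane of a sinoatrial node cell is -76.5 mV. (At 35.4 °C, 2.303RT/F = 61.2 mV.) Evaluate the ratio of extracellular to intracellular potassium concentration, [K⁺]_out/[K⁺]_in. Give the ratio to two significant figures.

0.056

log₁₀([out]/[in]) = E·z/(61.2) = -76.5 × 1 / 61.2 = -1.2500
[out]/[in] = 10^(-1.2500) = 0.05623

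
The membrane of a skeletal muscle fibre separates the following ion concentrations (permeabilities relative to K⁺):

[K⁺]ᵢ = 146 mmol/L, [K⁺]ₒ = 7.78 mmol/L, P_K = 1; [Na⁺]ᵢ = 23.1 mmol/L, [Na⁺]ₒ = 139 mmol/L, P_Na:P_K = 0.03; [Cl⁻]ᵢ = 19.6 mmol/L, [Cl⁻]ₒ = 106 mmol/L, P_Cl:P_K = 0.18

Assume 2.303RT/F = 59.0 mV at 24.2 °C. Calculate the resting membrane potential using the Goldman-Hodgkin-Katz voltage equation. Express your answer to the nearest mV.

Vm = 59.0 · log₁₀[(Σ P·[cation]ₒ + Σ P·[anion]ᵢ) / (Σ P·[cation]ᵢ + Σ P·[anion]ₒ)]
Numerator = 1×7.78 + 0.03×139 + 0.18×19.6 = 15.48
Denominator = 1×146 + 0.03×23.1 + 0.18×106 = 165.8
Vm = 59.0 · log₁₀(0.093369) = 59.0 × (-1.0298) = -60.76 mV

-61 mV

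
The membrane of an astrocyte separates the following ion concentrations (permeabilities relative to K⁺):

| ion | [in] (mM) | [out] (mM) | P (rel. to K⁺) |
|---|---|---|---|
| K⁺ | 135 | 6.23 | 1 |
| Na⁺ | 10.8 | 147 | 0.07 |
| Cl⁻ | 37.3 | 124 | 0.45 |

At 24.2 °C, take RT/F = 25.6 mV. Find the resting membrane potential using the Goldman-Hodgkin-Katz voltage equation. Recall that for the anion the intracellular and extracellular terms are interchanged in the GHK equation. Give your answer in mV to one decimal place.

Vm = 25.6 · ln[(Σ P·[cation]ₒ + Σ P·[anion]ᵢ) / (Σ P·[cation]ᵢ + Σ P·[anion]ₒ)]
Numerator = 1×6.23 + 0.07×147 + 0.45×37.3 = 33.31
Denominator = 1×135 + 0.07×10.8 + 0.45×124 = 191.6
Vm = 25.6 · ln(0.17387) = 25.6 × (-1.7495) = -44.79 mV

-44.8 mV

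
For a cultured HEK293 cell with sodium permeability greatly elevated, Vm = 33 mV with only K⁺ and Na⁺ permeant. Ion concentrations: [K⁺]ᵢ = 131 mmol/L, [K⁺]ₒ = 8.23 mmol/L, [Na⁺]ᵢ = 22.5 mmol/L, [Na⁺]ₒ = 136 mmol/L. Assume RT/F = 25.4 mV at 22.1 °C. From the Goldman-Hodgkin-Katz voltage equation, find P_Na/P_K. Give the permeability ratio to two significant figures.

Let α = P_Na/P_K. GHK: Vm = 25.4·ln[(Kₒ + α·Naₒ)/(Kᵢ + α·Naᵢ)].
e^(Vm/25.4) = e^(33.0/25.4) = 3.6664
So 3.6664·(Kᵢ + α·Naᵢ) = Kₒ + α·Naₒ → α = (3.6664·131.0 − 8.23) / (136.0 − 3.6664·22.5)
α = (480.3 − 8.23) / (136.0 − 82.49) = 472.1/53.51 = 8.823

8.8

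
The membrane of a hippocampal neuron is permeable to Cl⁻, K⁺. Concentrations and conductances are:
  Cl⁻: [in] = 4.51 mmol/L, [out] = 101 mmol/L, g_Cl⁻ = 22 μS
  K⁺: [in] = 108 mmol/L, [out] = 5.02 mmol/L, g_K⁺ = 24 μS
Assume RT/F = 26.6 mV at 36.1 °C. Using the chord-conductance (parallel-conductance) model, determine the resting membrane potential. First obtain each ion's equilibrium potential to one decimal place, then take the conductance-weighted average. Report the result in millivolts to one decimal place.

E_Cl⁻ = (26.6/-1)·ln(101/4.51) = -82.7 mV
E_K⁺ = (26.6/1)·ln(5.02/108) = -81.6 mV
Vm = (Σ gᵢEᵢ)/(Σ gᵢ) = (22·-82.7 + 24·-81.6) / (22 + 24)
= -3777.80 / 46 = -82.13 mV

-82.1 mV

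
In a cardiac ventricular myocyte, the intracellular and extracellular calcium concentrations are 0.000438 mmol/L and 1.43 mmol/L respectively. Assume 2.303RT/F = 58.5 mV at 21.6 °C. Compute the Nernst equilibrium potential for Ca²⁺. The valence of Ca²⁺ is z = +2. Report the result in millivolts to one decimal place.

E = (58.5/z) · log₁₀([Ca²⁺]_out/[Ca²⁺]_in) with z = +2.
= (58.5/2) · log₁₀(1.43/0.000438) = 29.25 · log₁₀(3265)
= 29.25 · (3.5139) = 102.78 mV

102.8 mV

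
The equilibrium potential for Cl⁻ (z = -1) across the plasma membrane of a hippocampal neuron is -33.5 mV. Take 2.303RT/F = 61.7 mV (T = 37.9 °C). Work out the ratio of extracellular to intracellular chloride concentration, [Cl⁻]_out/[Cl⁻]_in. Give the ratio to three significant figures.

log₁₀([out]/[in]) = E·z/(61.7) = -33.5 × -1 / 61.7 = 0.5429
[out]/[in] = 10^(0.5429) = 3.491

3.49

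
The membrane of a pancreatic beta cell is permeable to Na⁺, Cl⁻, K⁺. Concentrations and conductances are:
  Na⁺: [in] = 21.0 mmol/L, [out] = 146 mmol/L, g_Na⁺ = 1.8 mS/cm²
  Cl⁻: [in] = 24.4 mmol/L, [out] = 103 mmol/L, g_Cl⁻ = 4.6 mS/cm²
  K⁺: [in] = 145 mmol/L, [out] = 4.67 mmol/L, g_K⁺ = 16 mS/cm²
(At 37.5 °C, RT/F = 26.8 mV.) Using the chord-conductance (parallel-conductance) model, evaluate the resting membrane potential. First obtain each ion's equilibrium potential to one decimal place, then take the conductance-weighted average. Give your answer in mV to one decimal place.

-69.5 mV

E_Na⁺ = (26.8/1)·ln(146/21.0) = 52.0 mV
E_Cl⁻ = (26.8/-1)·ln(103/24.4) = -38.6 mV
E_K⁺ = (26.8/1)·ln(4.67/145) = -92.1 mV
Vm = (Σ gᵢEᵢ)/(Σ gᵢ) = (1.8·52.0 + 4.6·-38.6 + 16·-92.1) / (1.8 + 4.6 + 16)
= -1557.56 / 22.4 = -69.53 mV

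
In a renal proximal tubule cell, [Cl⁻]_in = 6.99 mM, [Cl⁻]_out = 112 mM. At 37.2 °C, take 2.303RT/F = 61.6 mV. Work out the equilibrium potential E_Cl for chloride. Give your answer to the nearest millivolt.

-74 mV

E = (61.6/z) · log₁₀([Cl⁻]_out/[Cl⁻]_in) with z = -1.
For an anion, dividing by z = -1 reverses the sign.
= (61.6/-1) · log₁₀(112/6.99) = -61.60 · log₁₀(16.02)
= -61.60 · (1.2047) = -74.21 mV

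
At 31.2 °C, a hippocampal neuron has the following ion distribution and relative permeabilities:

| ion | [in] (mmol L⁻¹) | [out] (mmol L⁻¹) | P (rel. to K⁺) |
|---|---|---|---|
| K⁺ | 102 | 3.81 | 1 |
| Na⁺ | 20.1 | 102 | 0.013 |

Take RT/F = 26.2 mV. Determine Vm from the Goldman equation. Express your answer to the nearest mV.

-78 mV

Vm = 26.2 · ln[(Σ P·[cation]ₒ + Σ P·[anion]ᵢ) / (Σ P·[cation]ᵢ + Σ P·[anion]ₒ)]
Numerator = 1×3.81 + 0.013×102 = 5.136
Denominator = 1×102 + 0.013×20.1 = 102.3
Vm = 26.2 · ln(0.050224) = 26.2 × (-2.9913) = -78.37 mV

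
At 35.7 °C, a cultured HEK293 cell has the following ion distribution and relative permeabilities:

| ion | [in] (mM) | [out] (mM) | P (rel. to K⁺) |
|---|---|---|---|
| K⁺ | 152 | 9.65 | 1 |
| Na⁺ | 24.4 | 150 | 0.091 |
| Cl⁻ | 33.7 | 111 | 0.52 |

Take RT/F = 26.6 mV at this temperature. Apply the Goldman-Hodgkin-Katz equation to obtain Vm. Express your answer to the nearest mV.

-44 mV

Vm = 26.6 · ln[(Σ P·[cation]ₒ + Σ P·[anion]ᵢ) / (Σ P·[cation]ᵢ + Σ P·[anion]ₒ)]
Numerator = 1×9.65 + 0.091×150 + 0.52×33.7 = 40.82
Denominator = 1×152 + 0.091×24.4 + 0.52×111 = 211.9
Vm = 26.6 · ln(0.19262) = 26.6 × (-1.6470) = -43.81 mV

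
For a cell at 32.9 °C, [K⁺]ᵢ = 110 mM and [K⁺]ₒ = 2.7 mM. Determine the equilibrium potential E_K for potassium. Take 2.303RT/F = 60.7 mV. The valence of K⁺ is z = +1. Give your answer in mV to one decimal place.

-97.7 mV

E = (60.7/z) · log₁₀([K⁺]_out/[K⁺]_in) with z = +1.
= (60.7/1) · log₁₀(2.7/110) = 60.70 · log₁₀(0.02455)
= 60.70 · (-1.6100) = -97.73 mV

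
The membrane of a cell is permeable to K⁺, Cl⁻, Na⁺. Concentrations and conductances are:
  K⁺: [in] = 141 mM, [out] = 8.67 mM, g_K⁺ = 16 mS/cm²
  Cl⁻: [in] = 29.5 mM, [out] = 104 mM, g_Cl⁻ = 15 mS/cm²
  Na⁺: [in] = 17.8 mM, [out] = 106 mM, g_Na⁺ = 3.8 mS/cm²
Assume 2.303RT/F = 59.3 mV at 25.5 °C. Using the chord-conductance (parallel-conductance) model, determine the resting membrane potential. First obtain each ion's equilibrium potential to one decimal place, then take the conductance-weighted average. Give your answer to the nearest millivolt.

-42 mV

E_K⁺ = (59.3/1)·log₁₀(8.67/141) = -71.8 mV
E_Cl⁻ = (59.3/-1)·log₁₀(104/29.5) = -32.4 mV
E_Na⁺ = (59.3/1)·log₁₀(106/17.8) = 46.0 mV
Vm = (Σ gᵢEᵢ)/(Σ gᵢ) = (16·-71.8 + 15·-32.4 + 3.8·46.0) / (16 + 15 + 3.8)
= -1460.00 / 34.8 = -41.95 mV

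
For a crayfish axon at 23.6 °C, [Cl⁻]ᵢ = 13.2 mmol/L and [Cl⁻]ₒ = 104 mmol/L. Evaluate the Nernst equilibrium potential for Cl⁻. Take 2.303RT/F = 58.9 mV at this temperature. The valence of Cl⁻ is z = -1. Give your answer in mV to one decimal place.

E = (58.9/z) · log₁₀([Cl⁻]_out/[Cl⁻]_in) with z = -1.
For an anion, dividing by z = -1 reverses the sign.
= (58.9/-1) · log₁₀(104/13.2) = -58.90 · log₁₀(7.879)
= -58.90 · (0.8965) = -52.80 mV

-52.8 mV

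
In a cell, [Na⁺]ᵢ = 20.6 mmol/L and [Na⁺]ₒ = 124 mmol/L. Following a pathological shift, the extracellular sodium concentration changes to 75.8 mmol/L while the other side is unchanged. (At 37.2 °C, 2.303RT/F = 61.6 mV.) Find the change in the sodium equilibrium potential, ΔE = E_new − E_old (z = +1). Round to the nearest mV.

E_old = (61.6/1)·log₁₀(124/20.6) = 48.02 mV
E_new = (61.6/1)·log₁₀(75.8/20.6) = 34.85 mV
ΔE = 34.85 − (48.02) = -13.17 mV

-13 mV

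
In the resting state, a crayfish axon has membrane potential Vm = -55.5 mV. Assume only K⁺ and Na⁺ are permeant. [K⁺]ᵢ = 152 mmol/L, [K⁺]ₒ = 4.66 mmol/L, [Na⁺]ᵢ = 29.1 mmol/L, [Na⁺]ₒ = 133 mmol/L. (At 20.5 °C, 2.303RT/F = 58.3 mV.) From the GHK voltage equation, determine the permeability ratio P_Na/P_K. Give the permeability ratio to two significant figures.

0.095

Let α = P_Na/P_K. GHK: Vm = 58.3·log₁₀[(Kₒ + α·Naₒ)/(Kᵢ + α·Naᵢ)].
10^(Vm/58.3) = 10^(-55.5/58.3) = 0.11169
So 0.11169·(Kᵢ + α·Naᵢ) = Kₒ + α·Naₒ → α = (0.11169·152.0 − 4.66) / (133.0 − 0.11169·29.1)
α = (16.98 − 4.66) / (133.0 − 3.25) = 12.32/129.7 = 0.09493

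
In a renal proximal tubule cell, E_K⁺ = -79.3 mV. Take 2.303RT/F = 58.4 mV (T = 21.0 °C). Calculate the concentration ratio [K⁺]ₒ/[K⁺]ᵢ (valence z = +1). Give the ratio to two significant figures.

log₁₀([out]/[in]) = E·z/(58.4) = -79.3 × 1 / 58.4 = -1.3579
[out]/[in] = 10^(-1.3579) = 0.04387

0.044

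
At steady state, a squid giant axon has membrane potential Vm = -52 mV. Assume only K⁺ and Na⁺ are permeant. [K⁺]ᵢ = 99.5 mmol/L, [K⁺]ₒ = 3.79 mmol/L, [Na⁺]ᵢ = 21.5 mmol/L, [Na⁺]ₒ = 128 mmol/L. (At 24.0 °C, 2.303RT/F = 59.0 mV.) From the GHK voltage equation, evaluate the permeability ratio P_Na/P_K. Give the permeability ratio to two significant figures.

Let α = P_Na/P_K. GHK: Vm = 59.0·log₁₀[(Kₒ + α·Naₒ)/(Kᵢ + α·Naᵢ)].
10^(Vm/59.0) = 10^(-52.0/59.0) = 0.13141
So 0.13141·(Kᵢ + α·Naᵢ) = Kₒ + α·Naₒ → α = (0.13141·99.5 − 3.79) / (128.0 − 0.13141·21.5)
α = (13.08 − 3.79) / (128.0 − 2.825) = 9.286/125.2 = 0.07418

0.074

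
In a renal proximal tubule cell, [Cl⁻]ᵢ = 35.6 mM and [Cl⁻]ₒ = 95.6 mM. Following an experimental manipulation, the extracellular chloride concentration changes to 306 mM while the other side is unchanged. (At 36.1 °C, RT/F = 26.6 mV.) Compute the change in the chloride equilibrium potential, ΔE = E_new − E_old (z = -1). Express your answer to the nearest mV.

E_old = (26.6/-1)·ln(95.6/35.6) = -26.28 mV
E_new = (26.6/-1)·ln(306/35.6) = -57.22 mV
ΔE = -57.22 − (-26.28) = -30.95 mV

-31 mV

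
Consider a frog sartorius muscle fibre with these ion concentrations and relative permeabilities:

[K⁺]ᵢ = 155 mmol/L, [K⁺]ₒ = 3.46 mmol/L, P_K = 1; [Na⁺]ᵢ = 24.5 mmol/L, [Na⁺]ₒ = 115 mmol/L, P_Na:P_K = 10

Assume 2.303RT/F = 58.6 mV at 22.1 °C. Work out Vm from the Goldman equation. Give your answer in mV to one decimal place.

Vm = 58.6 · log₁₀[(Σ P·[cation]ₒ + Σ P·[anion]ᵢ) / (Σ P·[cation]ᵢ + Σ P·[anion]ₒ)]
Numerator = 1×3.46 + 10×115 = 1153
Denominator = 1×155 + 10×24.5 = 400
Vm = 58.6 · log₁₀(2.8837) = 58.6 × (0.4599) = 26.95 mV

27.0 mV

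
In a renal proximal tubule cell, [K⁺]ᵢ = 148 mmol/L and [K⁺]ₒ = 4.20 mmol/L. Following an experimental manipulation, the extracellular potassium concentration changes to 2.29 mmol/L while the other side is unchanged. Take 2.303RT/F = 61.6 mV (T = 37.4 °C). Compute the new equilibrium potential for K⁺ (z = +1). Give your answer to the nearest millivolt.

-112 mV

After the shift: [K⁺]_out = 2.29, [K⁺]_in = 148 mmol/L.
E_new = (61.6/1)·log₁₀(2.29/148) = 61.60 · (-1.8104) = -111.52 mV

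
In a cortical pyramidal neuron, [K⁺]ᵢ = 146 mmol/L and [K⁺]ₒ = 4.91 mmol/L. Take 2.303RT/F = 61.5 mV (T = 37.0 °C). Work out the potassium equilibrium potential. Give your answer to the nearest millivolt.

E = (61.5/z) · log₁₀([K⁺]_out/[K⁺]_in) with z = +1.
= (61.5/1) · log₁₀(4.91/146) = 61.50 · log₁₀(0.03363)
= 61.50 · (-1.4733) = -90.61 mV

-91 mV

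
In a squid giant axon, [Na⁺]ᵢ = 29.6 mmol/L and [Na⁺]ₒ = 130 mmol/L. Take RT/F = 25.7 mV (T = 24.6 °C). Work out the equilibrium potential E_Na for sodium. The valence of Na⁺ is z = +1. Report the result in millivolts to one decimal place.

38.0 mV

E = (25.7/z) · ln([Na⁺]_out/[Na⁺]_in) with z = +1.
= (25.7/1) · ln(130/29.6) = 25.70 · ln(4.392)
= 25.70 · (1.4798) = 38.03 mV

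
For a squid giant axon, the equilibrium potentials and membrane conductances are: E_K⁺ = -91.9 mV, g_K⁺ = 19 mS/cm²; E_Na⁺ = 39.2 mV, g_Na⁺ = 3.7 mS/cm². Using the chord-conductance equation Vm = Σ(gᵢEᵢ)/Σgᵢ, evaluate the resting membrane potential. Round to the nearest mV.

-71 mV

Σ gᵢEᵢ = 19·(-91.9) + 3.7·(39.2) = -1601.06
Σ gᵢ = 19 + 3.7 = 22.7
Vm = -1601.06 / 22.7 = -70.53 mV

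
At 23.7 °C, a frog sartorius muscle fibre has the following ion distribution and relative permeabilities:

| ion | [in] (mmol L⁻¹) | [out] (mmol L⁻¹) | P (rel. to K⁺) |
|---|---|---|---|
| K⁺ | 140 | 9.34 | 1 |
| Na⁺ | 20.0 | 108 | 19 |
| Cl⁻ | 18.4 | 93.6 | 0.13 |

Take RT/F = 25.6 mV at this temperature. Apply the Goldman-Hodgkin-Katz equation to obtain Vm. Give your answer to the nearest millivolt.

Vm = 25.6 · ln[(Σ P·[cation]ₒ + Σ P·[anion]ᵢ) / (Σ P·[cation]ᵢ + Σ P·[anion]ₒ)]
Numerator = 1×9.34 + 19×108 + 0.13×18.4 = 2064
Denominator = 1×140 + 19×20.0 + 0.13×93.6 = 532.2
Vm = 25.6 · ln(3.878) = 25.6 × (1.3553) = 34.70 mV

35 mV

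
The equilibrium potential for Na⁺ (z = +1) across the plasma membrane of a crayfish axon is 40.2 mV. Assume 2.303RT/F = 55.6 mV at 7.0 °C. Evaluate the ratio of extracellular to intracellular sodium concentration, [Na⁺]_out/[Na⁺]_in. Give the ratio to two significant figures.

5.3

log₁₀([out]/[in]) = E·z/(55.6) = 40.2 × 1 / 55.6 = 0.7230
[out]/[in] = 10^(0.7230) = 5.285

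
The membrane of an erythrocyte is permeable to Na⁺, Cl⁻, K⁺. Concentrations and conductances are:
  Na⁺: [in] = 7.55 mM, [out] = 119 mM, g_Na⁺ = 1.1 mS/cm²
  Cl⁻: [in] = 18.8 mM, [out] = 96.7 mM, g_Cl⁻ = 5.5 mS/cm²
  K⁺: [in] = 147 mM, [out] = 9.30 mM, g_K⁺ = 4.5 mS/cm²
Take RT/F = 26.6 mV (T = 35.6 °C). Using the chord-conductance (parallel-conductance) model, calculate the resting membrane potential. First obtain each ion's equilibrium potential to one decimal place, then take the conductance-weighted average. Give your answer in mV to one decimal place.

E_Na⁺ = (26.6/1)·ln(119/7.55) = 73.4 mV
E_Cl⁻ = (26.6/-1)·ln(96.7/18.8) = -43.6 mV
E_K⁺ = (26.6/1)·ln(9.30/147) = -73.4 mV
Vm = (Σ gᵢEᵢ)/(Σ gᵢ) = (1.1·73.4 + 5.5·-43.6 + 4.5·-73.4) / (1.1 + 5.5 + 4.5)
= -489.36 / 11.1 = -44.09 mV

-44.1 mV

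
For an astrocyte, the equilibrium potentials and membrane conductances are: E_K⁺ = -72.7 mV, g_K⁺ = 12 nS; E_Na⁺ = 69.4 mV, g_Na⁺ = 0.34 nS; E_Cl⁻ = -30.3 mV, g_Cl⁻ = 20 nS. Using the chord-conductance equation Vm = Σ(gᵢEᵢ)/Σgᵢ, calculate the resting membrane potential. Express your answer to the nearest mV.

-45 mV

Σ gᵢEᵢ = 12·(-72.7) + 0.34·(69.4) + 20·(-30.3) = -1454.80
Σ gᵢ = 12 + 0.34 + 20 = 32.34
Vm = -1454.80 / 32.34 = -44.98 mV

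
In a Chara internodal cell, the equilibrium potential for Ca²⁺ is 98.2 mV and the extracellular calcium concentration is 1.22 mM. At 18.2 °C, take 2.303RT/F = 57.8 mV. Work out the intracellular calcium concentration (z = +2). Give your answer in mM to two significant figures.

Nernst: E = (57.8/2) · log₁₀([out]/[in]), so log₁₀([out]/[in]) = 98.2 × 2 / 57.8 = 3.3979.
[out]/[in] = 10^(3.3979) = 2500.
[in] = 1.22 / 2500 = 0.000488 mM.

0.00049 mM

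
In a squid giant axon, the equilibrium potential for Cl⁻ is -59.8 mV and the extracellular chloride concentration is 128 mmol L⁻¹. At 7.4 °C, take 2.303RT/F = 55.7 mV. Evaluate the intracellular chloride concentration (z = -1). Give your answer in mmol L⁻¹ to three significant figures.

10.8 mmol L⁻¹

Nernst: E = (55.7/-1) · log₁₀([out]/[in]), so log₁₀([out]/[in]) = -59.8 × -1 / 55.7 = 1.0736.
[out]/[in] = 10^(1.0736) = 11.85.
[in] = 128 / 11.85 = 10.8 mmol L⁻¹.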